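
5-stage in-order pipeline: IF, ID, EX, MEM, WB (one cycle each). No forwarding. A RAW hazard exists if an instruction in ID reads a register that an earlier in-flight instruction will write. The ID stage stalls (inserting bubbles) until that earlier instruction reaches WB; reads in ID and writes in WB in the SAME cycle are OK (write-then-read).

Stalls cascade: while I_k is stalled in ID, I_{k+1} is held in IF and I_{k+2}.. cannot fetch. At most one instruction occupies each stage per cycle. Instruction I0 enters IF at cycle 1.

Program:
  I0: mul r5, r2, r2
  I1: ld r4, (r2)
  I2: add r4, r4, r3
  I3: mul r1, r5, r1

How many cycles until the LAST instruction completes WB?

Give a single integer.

I0 mul r5 <- r2,r2: IF@1 ID@2 stall=0 (-) EX@3 MEM@4 WB@5
I1 ld r4 <- r2: IF@2 ID@3 stall=0 (-) EX@4 MEM@5 WB@6
I2 add r4 <- r4,r3: IF@3 ID@4 stall=2 (RAW on I1.r4 (WB@6)) EX@7 MEM@8 WB@9
I3 mul r1 <- r5,r1: IF@4 ID@7 stall=0 (-) EX@8 MEM@9 WB@10

Answer: 10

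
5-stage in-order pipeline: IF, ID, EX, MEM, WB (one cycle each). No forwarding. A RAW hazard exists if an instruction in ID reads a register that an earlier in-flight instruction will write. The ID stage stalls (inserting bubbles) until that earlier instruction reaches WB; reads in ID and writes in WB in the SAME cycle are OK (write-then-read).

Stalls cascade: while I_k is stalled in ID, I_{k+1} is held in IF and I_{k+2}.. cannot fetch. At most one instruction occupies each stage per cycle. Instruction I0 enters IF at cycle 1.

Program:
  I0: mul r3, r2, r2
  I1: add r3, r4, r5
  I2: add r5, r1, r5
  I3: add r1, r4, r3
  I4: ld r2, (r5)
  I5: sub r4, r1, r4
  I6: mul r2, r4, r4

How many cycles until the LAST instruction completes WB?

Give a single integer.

Answer: 15

Derivation:
I0 mul r3 <- r2,r2: IF@1 ID@2 stall=0 (-) EX@3 MEM@4 WB@5
I1 add r3 <- r4,r5: IF@2 ID@3 stall=0 (-) EX@4 MEM@5 WB@6
I2 add r5 <- r1,r5: IF@3 ID@4 stall=0 (-) EX@5 MEM@6 WB@7
I3 add r1 <- r4,r3: IF@4 ID@5 stall=1 (RAW on I1.r3 (WB@6)) EX@7 MEM@8 WB@9
I4 ld r2 <- r5: IF@5 ID@7 stall=0 (-) EX@8 MEM@9 WB@10
I5 sub r4 <- r1,r4: IF@7 ID@8 stall=1 (RAW on I3.r1 (WB@9)) EX@10 MEM@11 WB@12
I6 mul r2 <- r4,r4: IF@8 ID@10 stall=2 (RAW on I5.r4 (WB@12)) EX@13 MEM@14 WB@15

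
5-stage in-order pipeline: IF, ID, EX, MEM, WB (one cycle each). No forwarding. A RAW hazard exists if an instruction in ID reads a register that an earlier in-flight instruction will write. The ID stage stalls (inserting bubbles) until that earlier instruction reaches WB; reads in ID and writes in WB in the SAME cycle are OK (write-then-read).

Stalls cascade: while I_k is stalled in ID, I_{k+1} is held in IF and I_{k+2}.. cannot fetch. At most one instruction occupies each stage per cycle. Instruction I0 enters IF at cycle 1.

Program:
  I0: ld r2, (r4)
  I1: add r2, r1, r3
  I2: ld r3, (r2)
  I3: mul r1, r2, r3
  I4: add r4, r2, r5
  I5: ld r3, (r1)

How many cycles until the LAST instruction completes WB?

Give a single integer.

I0 ld r2 <- r4: IF@1 ID@2 stall=0 (-) EX@3 MEM@4 WB@5
I1 add r2 <- r1,r3: IF@2 ID@3 stall=0 (-) EX@4 MEM@5 WB@6
I2 ld r3 <- r2: IF@3 ID@4 stall=2 (RAW on I1.r2 (WB@6)) EX@7 MEM@8 WB@9
I3 mul r1 <- r2,r3: IF@4 ID@7 stall=2 (RAW on I2.r3 (WB@9)) EX@10 MEM@11 WB@12
I4 add r4 <- r2,r5: IF@7 ID@10 stall=0 (-) EX@11 MEM@12 WB@13
I5 ld r3 <- r1: IF@10 ID@11 stall=1 (RAW on I3.r1 (WB@12)) EX@13 MEM@14 WB@15

Answer: 15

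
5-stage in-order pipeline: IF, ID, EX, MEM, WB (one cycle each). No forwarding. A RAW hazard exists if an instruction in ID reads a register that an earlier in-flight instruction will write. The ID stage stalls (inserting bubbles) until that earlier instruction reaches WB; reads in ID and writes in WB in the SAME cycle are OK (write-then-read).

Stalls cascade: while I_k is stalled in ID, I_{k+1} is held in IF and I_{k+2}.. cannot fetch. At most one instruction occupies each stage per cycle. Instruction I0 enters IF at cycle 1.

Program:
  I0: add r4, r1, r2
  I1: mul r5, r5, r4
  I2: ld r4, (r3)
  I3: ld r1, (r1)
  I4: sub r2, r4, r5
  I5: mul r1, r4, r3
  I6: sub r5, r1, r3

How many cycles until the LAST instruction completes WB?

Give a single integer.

I0 add r4 <- r1,r2: IF@1 ID@2 stall=0 (-) EX@3 MEM@4 WB@5
I1 mul r5 <- r5,r4: IF@2 ID@3 stall=2 (RAW on I0.r4 (WB@5)) EX@6 MEM@7 WB@8
I2 ld r4 <- r3: IF@3 ID@6 stall=0 (-) EX@7 MEM@8 WB@9
I3 ld r1 <- r1: IF@6 ID@7 stall=0 (-) EX@8 MEM@9 WB@10
I4 sub r2 <- r4,r5: IF@7 ID@8 stall=1 (RAW on I2.r4 (WB@9)) EX@10 MEM@11 WB@12
I5 mul r1 <- r4,r3: IF@8 ID@10 stall=0 (-) EX@11 MEM@12 WB@13
I6 sub r5 <- r1,r3: IF@10 ID@11 stall=2 (RAW on I5.r1 (WB@13)) EX@14 MEM@15 WB@16

Answer: 16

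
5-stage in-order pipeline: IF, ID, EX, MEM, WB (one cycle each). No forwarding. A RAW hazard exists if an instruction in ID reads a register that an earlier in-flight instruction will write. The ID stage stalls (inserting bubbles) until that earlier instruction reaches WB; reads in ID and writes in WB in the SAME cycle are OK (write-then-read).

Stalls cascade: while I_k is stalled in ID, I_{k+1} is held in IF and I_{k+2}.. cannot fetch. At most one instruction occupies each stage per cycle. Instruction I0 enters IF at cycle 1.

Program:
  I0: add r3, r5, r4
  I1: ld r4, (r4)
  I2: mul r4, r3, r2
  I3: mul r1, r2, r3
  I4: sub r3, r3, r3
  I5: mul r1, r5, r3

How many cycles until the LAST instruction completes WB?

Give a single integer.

Answer: 13

Derivation:
I0 add r3 <- r5,r4: IF@1 ID@2 stall=0 (-) EX@3 MEM@4 WB@5
I1 ld r4 <- r4: IF@2 ID@3 stall=0 (-) EX@4 MEM@5 WB@6
I2 mul r4 <- r3,r2: IF@3 ID@4 stall=1 (RAW on I0.r3 (WB@5)) EX@6 MEM@7 WB@8
I3 mul r1 <- r2,r3: IF@4 ID@6 stall=0 (-) EX@7 MEM@8 WB@9
I4 sub r3 <- r3,r3: IF@6 ID@7 stall=0 (-) EX@8 MEM@9 WB@10
I5 mul r1 <- r5,r3: IF@7 ID@8 stall=2 (RAW on I4.r3 (WB@10)) EX@11 MEM@12 WB@13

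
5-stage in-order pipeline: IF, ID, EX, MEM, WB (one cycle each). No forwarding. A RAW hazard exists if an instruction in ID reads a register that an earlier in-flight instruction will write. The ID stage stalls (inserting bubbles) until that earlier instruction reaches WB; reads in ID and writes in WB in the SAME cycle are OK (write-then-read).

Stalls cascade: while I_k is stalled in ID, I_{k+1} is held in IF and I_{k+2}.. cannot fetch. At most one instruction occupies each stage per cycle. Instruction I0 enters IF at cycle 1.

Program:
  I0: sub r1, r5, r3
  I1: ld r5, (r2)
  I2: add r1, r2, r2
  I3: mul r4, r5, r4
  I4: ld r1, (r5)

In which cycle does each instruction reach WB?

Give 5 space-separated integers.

Answer: 5 6 7 9 10

Derivation:
I0 sub r1 <- r5,r3: IF@1 ID@2 stall=0 (-) EX@3 MEM@4 WB@5
I1 ld r5 <- r2: IF@2 ID@3 stall=0 (-) EX@4 MEM@5 WB@6
I2 add r1 <- r2,r2: IF@3 ID@4 stall=0 (-) EX@5 MEM@6 WB@7
I3 mul r4 <- r5,r4: IF@4 ID@5 stall=1 (RAW on I1.r5 (WB@6)) EX@7 MEM@8 WB@9
I4 ld r1 <- r5: IF@5 ID@7 stall=0 (-) EX@8 MEM@9 WB@10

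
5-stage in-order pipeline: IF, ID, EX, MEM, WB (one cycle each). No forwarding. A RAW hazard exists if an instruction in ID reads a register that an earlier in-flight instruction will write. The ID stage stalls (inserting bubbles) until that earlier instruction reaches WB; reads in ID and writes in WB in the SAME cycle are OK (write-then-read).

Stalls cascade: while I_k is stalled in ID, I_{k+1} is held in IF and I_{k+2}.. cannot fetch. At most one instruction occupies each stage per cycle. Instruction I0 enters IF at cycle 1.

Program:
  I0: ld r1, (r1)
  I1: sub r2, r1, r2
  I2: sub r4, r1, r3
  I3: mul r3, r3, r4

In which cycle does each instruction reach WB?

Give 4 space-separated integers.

Answer: 5 8 9 12

Derivation:
I0 ld r1 <- r1: IF@1 ID@2 stall=0 (-) EX@3 MEM@4 WB@5
I1 sub r2 <- r1,r2: IF@2 ID@3 stall=2 (RAW on I0.r1 (WB@5)) EX@6 MEM@7 WB@8
I2 sub r4 <- r1,r3: IF@3 ID@6 stall=0 (-) EX@7 MEM@8 WB@9
I3 mul r3 <- r3,r4: IF@6 ID@7 stall=2 (RAW on I2.r4 (WB@9)) EX@10 MEM@11 WB@12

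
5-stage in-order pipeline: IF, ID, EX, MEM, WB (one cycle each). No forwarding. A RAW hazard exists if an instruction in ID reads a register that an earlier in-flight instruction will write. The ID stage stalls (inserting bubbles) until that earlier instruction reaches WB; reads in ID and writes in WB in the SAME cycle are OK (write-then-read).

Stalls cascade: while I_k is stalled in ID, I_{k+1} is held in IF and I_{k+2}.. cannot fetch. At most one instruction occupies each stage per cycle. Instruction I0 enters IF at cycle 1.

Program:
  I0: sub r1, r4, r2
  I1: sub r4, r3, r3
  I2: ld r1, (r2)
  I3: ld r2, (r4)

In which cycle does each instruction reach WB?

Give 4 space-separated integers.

Answer: 5 6 7 9

Derivation:
I0 sub r1 <- r4,r2: IF@1 ID@2 stall=0 (-) EX@3 MEM@4 WB@5
I1 sub r4 <- r3,r3: IF@2 ID@3 stall=0 (-) EX@4 MEM@5 WB@6
I2 ld r1 <- r2: IF@3 ID@4 stall=0 (-) EX@5 MEM@6 WB@7
I3 ld r2 <- r4: IF@4 ID@5 stall=1 (RAW on I1.r4 (WB@6)) EX@7 MEM@8 WB@9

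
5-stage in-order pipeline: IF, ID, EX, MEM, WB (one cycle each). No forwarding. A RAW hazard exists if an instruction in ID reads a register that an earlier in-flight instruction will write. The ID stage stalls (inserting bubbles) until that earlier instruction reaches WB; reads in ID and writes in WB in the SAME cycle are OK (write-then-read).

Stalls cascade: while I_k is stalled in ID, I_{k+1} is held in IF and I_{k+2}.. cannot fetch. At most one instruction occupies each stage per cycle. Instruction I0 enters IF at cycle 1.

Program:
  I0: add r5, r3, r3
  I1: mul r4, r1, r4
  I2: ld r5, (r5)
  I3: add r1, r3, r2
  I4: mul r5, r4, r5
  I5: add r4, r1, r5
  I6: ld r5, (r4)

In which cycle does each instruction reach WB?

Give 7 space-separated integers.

Answer: 5 6 8 9 11 14 17

Derivation:
I0 add r5 <- r3,r3: IF@1 ID@2 stall=0 (-) EX@3 MEM@4 WB@5
I1 mul r4 <- r1,r4: IF@2 ID@3 stall=0 (-) EX@4 MEM@5 WB@6
I2 ld r5 <- r5: IF@3 ID@4 stall=1 (RAW on I0.r5 (WB@5)) EX@6 MEM@7 WB@8
I3 add r1 <- r3,r2: IF@4 ID@6 stall=0 (-) EX@7 MEM@8 WB@9
I4 mul r5 <- r4,r5: IF@6 ID@7 stall=1 (RAW on I2.r5 (WB@8)) EX@9 MEM@10 WB@11
I5 add r4 <- r1,r5: IF@7 ID@9 stall=2 (RAW on I4.r5 (WB@11)) EX@12 MEM@13 WB@14
I6 ld r5 <- r4: IF@9 ID@12 stall=2 (RAW on I5.r4 (WB@14)) EX@15 MEM@16 WB@17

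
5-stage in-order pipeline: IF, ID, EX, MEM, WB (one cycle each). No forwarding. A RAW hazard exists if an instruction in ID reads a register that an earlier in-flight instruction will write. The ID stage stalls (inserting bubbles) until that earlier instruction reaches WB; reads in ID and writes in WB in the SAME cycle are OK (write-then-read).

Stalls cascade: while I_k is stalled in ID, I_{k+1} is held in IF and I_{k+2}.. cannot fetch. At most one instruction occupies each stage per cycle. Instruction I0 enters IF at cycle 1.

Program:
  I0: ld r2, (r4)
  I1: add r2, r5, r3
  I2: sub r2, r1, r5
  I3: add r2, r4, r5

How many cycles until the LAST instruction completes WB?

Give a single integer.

I0 ld r2 <- r4: IF@1 ID@2 stall=0 (-) EX@3 MEM@4 WB@5
I1 add r2 <- r5,r3: IF@2 ID@3 stall=0 (-) EX@4 MEM@5 WB@6
I2 sub r2 <- r1,r5: IF@3 ID@4 stall=0 (-) EX@5 MEM@6 WB@7
I3 add r2 <- r4,r5: IF@4 ID@5 stall=0 (-) EX@6 MEM@7 WB@8

Answer: 8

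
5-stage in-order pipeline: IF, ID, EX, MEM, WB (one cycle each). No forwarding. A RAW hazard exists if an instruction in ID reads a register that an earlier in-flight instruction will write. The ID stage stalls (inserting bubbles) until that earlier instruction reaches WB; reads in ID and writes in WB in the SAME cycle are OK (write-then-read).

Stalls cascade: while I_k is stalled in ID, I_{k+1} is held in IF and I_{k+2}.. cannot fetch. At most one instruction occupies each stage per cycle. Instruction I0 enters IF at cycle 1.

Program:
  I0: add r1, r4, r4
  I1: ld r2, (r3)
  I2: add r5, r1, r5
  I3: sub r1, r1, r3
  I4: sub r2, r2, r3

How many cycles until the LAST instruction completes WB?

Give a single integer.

I0 add r1 <- r4,r4: IF@1 ID@2 stall=0 (-) EX@3 MEM@4 WB@5
I1 ld r2 <- r3: IF@2 ID@3 stall=0 (-) EX@4 MEM@5 WB@6
I2 add r5 <- r1,r5: IF@3 ID@4 stall=1 (RAW on I0.r1 (WB@5)) EX@6 MEM@7 WB@8
I3 sub r1 <- r1,r3: IF@4 ID@6 stall=0 (-) EX@7 MEM@8 WB@9
I4 sub r2 <- r2,r3: IF@6 ID@7 stall=0 (-) EX@8 MEM@9 WB@10

Answer: 10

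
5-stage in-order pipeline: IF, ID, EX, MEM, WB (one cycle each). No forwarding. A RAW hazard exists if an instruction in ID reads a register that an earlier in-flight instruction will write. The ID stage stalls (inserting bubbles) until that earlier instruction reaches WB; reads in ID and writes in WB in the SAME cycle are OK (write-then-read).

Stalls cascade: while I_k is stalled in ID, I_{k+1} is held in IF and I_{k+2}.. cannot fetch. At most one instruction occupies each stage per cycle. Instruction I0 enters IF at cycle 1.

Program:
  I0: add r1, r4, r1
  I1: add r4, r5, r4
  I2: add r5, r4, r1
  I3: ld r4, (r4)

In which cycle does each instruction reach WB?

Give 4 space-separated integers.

Answer: 5 6 9 10

Derivation:
I0 add r1 <- r4,r1: IF@1 ID@2 stall=0 (-) EX@3 MEM@4 WB@5
I1 add r4 <- r5,r4: IF@2 ID@3 stall=0 (-) EX@4 MEM@5 WB@6
I2 add r5 <- r4,r1: IF@3 ID@4 stall=2 (RAW on I1.r4 (WB@6)) EX@7 MEM@8 WB@9
I3 ld r4 <- r4: IF@4 ID@7 stall=0 (-) EX@8 MEM@9 WB@10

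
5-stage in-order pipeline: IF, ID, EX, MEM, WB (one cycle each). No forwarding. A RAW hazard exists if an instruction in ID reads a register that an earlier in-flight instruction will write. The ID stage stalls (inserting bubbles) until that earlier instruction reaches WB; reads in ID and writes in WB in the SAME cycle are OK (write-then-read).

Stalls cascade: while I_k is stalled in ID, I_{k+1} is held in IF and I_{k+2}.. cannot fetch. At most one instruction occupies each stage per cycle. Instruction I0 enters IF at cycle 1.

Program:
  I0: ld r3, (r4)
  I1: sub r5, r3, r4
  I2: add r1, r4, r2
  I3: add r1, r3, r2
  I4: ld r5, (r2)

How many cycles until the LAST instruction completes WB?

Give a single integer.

I0 ld r3 <- r4: IF@1 ID@2 stall=0 (-) EX@3 MEM@4 WB@5
I1 sub r5 <- r3,r4: IF@2 ID@3 stall=2 (RAW on I0.r3 (WB@5)) EX@6 MEM@7 WB@8
I2 add r1 <- r4,r2: IF@3 ID@6 stall=0 (-) EX@7 MEM@8 WB@9
I3 add r1 <- r3,r2: IF@6 ID@7 stall=0 (-) EX@8 MEM@9 WB@10
I4 ld r5 <- r2: IF@7 ID@8 stall=0 (-) EX@9 MEM@10 WB@11

Answer: 11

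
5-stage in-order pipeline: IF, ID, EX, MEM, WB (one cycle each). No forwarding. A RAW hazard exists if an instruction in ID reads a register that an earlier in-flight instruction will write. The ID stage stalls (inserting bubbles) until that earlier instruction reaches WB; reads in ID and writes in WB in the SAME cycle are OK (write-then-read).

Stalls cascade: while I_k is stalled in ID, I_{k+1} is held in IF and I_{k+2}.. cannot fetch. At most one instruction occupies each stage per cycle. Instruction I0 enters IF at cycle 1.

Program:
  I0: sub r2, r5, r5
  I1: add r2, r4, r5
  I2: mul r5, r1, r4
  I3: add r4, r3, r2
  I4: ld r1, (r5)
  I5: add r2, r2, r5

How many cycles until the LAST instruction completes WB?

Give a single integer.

Answer: 11

Derivation:
I0 sub r2 <- r5,r5: IF@1 ID@2 stall=0 (-) EX@3 MEM@4 WB@5
I1 add r2 <- r4,r5: IF@2 ID@3 stall=0 (-) EX@4 MEM@5 WB@6
I2 mul r5 <- r1,r4: IF@3 ID@4 stall=0 (-) EX@5 MEM@6 WB@7
I3 add r4 <- r3,r2: IF@4 ID@5 stall=1 (RAW on I1.r2 (WB@6)) EX@7 MEM@8 WB@9
I4 ld r1 <- r5: IF@5 ID@7 stall=0 (-) EX@8 MEM@9 WB@10
I5 add r2 <- r2,r5: IF@7 ID@8 stall=0 (-) EX@9 MEM@10 WB@11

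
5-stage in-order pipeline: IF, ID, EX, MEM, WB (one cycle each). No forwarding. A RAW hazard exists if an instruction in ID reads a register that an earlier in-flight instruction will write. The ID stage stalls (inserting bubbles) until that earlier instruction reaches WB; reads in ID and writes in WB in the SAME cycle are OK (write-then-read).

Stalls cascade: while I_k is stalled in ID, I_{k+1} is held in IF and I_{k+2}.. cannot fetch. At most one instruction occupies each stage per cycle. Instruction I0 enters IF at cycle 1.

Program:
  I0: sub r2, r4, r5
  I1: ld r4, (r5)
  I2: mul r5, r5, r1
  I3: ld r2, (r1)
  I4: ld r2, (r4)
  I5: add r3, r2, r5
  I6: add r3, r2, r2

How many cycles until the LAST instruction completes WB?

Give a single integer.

Answer: 13

Derivation:
I0 sub r2 <- r4,r5: IF@1 ID@2 stall=0 (-) EX@3 MEM@4 WB@5
I1 ld r4 <- r5: IF@2 ID@3 stall=0 (-) EX@4 MEM@5 WB@6
I2 mul r5 <- r5,r1: IF@3 ID@4 stall=0 (-) EX@5 MEM@6 WB@7
I3 ld r2 <- r1: IF@4 ID@5 stall=0 (-) EX@6 MEM@7 WB@8
I4 ld r2 <- r4: IF@5 ID@6 stall=0 (-) EX@7 MEM@8 WB@9
I5 add r3 <- r2,r5: IF@6 ID@7 stall=2 (RAW on I4.r2 (WB@9)) EX@10 MEM@11 WB@12
I6 add r3 <- r2,r2: IF@7 ID@10 stall=0 (-) EX@11 MEM@12 WB@13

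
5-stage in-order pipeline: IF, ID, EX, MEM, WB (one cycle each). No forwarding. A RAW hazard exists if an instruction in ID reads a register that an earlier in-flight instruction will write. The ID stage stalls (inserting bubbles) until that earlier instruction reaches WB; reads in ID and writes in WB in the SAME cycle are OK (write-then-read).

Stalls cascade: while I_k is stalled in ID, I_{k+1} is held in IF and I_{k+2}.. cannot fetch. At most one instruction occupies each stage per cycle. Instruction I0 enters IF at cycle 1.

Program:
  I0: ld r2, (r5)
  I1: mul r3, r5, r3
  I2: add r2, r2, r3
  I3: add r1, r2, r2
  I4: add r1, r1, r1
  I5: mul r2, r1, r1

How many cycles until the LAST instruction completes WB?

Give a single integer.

Answer: 18

Derivation:
I0 ld r2 <- r5: IF@1 ID@2 stall=0 (-) EX@3 MEM@4 WB@5
I1 mul r3 <- r5,r3: IF@2 ID@3 stall=0 (-) EX@4 MEM@5 WB@6
I2 add r2 <- r2,r3: IF@3 ID@4 stall=2 (RAW on I1.r3 (WB@6)) EX@7 MEM@8 WB@9
I3 add r1 <- r2,r2: IF@4 ID@7 stall=2 (RAW on I2.r2 (WB@9)) EX@10 MEM@11 WB@12
I4 add r1 <- r1,r1: IF@7 ID@10 stall=2 (RAW on I3.r1 (WB@12)) EX@13 MEM@14 WB@15
I5 mul r2 <- r1,r1: IF@10 ID@13 stall=2 (RAW on I4.r1 (WB@15)) EX@16 MEM@17 WB@18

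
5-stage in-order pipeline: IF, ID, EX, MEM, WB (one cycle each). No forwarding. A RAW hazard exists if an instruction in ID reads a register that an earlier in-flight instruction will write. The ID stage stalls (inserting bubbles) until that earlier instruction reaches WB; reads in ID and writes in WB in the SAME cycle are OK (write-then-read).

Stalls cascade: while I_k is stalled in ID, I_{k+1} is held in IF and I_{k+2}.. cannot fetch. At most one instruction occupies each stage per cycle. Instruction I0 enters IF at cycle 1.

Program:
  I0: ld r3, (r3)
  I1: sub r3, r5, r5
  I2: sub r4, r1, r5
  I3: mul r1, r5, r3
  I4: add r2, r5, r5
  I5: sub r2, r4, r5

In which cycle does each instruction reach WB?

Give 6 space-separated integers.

Answer: 5 6 7 9 10 11

Derivation:
I0 ld r3 <- r3: IF@1 ID@2 stall=0 (-) EX@3 MEM@4 WB@5
I1 sub r3 <- r5,r5: IF@2 ID@3 stall=0 (-) EX@4 MEM@5 WB@6
I2 sub r4 <- r1,r5: IF@3 ID@4 stall=0 (-) EX@5 MEM@6 WB@7
I3 mul r1 <- r5,r3: IF@4 ID@5 stall=1 (RAW on I1.r3 (WB@6)) EX@7 MEM@8 WB@9
I4 add r2 <- r5,r5: IF@5 ID@7 stall=0 (-) EX@8 MEM@9 WB@10
I5 sub r2 <- r4,r5: IF@7 ID@8 stall=0 (-) EX@9 MEM@10 WB@11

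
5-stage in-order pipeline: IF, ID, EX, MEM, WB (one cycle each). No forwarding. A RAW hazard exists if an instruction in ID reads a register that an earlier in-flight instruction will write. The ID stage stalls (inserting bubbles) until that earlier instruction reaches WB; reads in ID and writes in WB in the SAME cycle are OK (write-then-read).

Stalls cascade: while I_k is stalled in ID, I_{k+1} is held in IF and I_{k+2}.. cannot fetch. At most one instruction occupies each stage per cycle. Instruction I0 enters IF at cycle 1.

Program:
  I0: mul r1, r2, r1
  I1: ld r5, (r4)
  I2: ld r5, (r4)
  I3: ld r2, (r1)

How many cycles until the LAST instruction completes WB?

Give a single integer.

I0 mul r1 <- r2,r1: IF@1 ID@2 stall=0 (-) EX@3 MEM@4 WB@5
I1 ld r5 <- r4: IF@2 ID@3 stall=0 (-) EX@4 MEM@5 WB@6
I2 ld r5 <- r4: IF@3 ID@4 stall=0 (-) EX@5 MEM@6 WB@7
I3 ld r2 <- r1: IF@4 ID@5 stall=0 (-) EX@6 MEM@7 WB@8

Answer: 8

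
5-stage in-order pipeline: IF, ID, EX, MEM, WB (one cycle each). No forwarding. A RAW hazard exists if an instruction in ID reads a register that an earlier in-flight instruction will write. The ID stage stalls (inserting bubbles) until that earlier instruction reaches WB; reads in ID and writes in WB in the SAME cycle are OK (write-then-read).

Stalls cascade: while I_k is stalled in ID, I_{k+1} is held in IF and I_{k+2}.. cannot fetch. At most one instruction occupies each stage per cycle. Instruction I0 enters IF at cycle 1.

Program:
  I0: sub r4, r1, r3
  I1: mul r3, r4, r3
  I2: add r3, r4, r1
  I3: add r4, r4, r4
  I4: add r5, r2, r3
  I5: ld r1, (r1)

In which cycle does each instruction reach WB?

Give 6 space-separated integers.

I0 sub r4 <- r1,r3: IF@1 ID@2 stall=0 (-) EX@3 MEM@4 WB@5
I1 mul r3 <- r4,r3: IF@2 ID@3 stall=2 (RAW on I0.r4 (WB@5)) EX@6 MEM@7 WB@8
I2 add r3 <- r4,r1: IF@3 ID@6 stall=0 (-) EX@7 MEM@8 WB@9
I3 add r4 <- r4,r4: IF@6 ID@7 stall=0 (-) EX@8 MEM@9 WB@10
I4 add r5 <- r2,r3: IF@7 ID@8 stall=1 (RAW on I2.r3 (WB@9)) EX@10 MEM@11 WB@12
I5 ld r1 <- r1: IF@8 ID@10 stall=0 (-) EX@11 MEM@12 WB@13

Answer: 5 8 9 10 12 13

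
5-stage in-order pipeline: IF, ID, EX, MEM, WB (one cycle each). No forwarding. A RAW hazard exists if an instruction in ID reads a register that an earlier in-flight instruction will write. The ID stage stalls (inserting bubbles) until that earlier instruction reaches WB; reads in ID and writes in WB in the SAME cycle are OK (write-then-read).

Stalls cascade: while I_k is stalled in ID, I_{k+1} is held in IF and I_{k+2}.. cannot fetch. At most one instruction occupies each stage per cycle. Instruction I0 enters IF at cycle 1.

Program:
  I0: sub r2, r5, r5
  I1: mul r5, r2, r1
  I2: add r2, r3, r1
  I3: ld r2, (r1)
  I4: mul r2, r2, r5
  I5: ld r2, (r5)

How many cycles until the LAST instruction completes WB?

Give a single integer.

Answer: 14

Derivation:
I0 sub r2 <- r5,r5: IF@1 ID@2 stall=0 (-) EX@3 MEM@4 WB@5
I1 mul r5 <- r2,r1: IF@2 ID@3 stall=2 (RAW on I0.r2 (WB@5)) EX@6 MEM@7 WB@8
I2 add r2 <- r3,r1: IF@3 ID@6 stall=0 (-) EX@7 MEM@8 WB@9
I3 ld r2 <- r1: IF@6 ID@7 stall=0 (-) EX@8 MEM@9 WB@10
I4 mul r2 <- r2,r5: IF@7 ID@8 stall=2 (RAW on I3.r2 (WB@10)) EX@11 MEM@12 WB@13
I5 ld r2 <- r5: IF@8 ID@11 stall=0 (-) EX@12 MEM@13 WB@14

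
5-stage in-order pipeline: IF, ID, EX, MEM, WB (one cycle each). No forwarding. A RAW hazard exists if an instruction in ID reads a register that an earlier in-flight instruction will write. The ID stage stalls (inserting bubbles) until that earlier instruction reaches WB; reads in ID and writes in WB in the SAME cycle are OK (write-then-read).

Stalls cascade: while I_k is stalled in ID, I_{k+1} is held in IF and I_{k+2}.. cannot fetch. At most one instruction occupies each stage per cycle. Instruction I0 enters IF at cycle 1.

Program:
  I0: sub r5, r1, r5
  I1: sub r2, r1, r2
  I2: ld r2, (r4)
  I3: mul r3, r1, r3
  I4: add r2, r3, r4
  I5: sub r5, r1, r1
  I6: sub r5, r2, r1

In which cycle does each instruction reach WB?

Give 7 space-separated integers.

Answer: 5 6 7 8 11 12 14

Derivation:
I0 sub r5 <- r1,r5: IF@1 ID@2 stall=0 (-) EX@3 MEM@4 WB@5
I1 sub r2 <- r1,r2: IF@2 ID@3 stall=0 (-) EX@4 MEM@5 WB@6
I2 ld r2 <- r4: IF@3 ID@4 stall=0 (-) EX@5 MEM@6 WB@7
I3 mul r3 <- r1,r3: IF@4 ID@5 stall=0 (-) EX@6 MEM@7 WB@8
I4 add r2 <- r3,r4: IF@5 ID@6 stall=2 (RAW on I3.r3 (WB@8)) EX@9 MEM@10 WB@11
I5 sub r5 <- r1,r1: IF@6 ID@9 stall=0 (-) EX@10 MEM@11 WB@12
I6 sub r5 <- r2,r1: IF@9 ID@10 stall=1 (RAW on I4.r2 (WB@11)) EX@12 MEM@13 WB@14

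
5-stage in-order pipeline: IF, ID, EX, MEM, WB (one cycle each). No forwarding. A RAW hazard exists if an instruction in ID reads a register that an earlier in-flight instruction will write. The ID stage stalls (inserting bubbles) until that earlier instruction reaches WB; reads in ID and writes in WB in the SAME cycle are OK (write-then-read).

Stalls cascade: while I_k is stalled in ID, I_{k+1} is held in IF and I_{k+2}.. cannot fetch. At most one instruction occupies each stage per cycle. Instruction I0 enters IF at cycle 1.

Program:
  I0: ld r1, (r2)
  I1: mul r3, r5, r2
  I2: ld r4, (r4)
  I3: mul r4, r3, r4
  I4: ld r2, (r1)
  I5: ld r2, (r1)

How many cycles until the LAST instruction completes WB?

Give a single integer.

I0 ld r1 <- r2: IF@1 ID@2 stall=0 (-) EX@3 MEM@4 WB@5
I1 mul r3 <- r5,r2: IF@2 ID@3 stall=0 (-) EX@4 MEM@5 WB@6
I2 ld r4 <- r4: IF@3 ID@4 stall=0 (-) EX@5 MEM@6 WB@7
I3 mul r4 <- r3,r4: IF@4 ID@5 stall=2 (RAW on I2.r4 (WB@7)) EX@8 MEM@9 WB@10
I4 ld r2 <- r1: IF@5 ID@8 stall=0 (-) EX@9 MEM@10 WB@11
I5 ld r2 <- r1: IF@8 ID@9 stall=0 (-) EX@10 MEM@11 WB@12

Answer: 12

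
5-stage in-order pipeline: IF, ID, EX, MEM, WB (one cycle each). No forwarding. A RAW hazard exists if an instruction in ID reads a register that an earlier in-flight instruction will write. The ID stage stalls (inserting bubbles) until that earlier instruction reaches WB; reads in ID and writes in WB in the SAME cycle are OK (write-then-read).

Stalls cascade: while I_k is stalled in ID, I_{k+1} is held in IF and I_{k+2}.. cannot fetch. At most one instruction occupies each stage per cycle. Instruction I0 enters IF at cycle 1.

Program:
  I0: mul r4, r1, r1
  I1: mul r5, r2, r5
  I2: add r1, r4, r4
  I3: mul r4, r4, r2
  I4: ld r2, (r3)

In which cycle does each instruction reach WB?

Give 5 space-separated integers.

Answer: 5 6 8 9 10

Derivation:
I0 mul r4 <- r1,r1: IF@1 ID@2 stall=0 (-) EX@3 MEM@4 WB@5
I1 mul r5 <- r2,r5: IF@2 ID@3 stall=0 (-) EX@4 MEM@5 WB@6
I2 add r1 <- r4,r4: IF@3 ID@4 stall=1 (RAW on I0.r4 (WB@5)) EX@6 MEM@7 WB@8
I3 mul r4 <- r4,r2: IF@4 ID@6 stall=0 (-) EX@7 MEM@8 WB@9
I4 ld r2 <- r3: IF@6 ID@7 stall=0 (-) EX@8 MEM@9 WB@10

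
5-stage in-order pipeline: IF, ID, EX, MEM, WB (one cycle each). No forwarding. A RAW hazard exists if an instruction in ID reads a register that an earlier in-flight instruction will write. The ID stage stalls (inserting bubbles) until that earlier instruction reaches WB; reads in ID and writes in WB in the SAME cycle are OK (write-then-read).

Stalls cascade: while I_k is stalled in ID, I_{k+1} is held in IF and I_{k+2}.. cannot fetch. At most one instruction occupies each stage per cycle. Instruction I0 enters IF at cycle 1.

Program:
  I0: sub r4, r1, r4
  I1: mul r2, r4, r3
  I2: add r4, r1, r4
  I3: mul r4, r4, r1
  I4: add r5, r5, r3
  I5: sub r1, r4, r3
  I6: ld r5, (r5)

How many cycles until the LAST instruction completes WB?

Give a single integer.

I0 sub r4 <- r1,r4: IF@1 ID@2 stall=0 (-) EX@3 MEM@4 WB@5
I1 mul r2 <- r4,r3: IF@2 ID@3 stall=2 (RAW on I0.r4 (WB@5)) EX@6 MEM@7 WB@8
I2 add r4 <- r1,r4: IF@3 ID@6 stall=0 (-) EX@7 MEM@8 WB@9
I3 mul r4 <- r4,r1: IF@6 ID@7 stall=2 (RAW on I2.r4 (WB@9)) EX@10 MEM@11 WB@12
I4 add r5 <- r5,r3: IF@7 ID@10 stall=0 (-) EX@11 MEM@12 WB@13
I5 sub r1 <- r4,r3: IF@10 ID@11 stall=1 (RAW on I3.r4 (WB@12)) EX@13 MEM@14 WB@15
I6 ld r5 <- r5: IF@11 ID@13 stall=0 (-) EX@14 MEM@15 WB@16

Answer: 16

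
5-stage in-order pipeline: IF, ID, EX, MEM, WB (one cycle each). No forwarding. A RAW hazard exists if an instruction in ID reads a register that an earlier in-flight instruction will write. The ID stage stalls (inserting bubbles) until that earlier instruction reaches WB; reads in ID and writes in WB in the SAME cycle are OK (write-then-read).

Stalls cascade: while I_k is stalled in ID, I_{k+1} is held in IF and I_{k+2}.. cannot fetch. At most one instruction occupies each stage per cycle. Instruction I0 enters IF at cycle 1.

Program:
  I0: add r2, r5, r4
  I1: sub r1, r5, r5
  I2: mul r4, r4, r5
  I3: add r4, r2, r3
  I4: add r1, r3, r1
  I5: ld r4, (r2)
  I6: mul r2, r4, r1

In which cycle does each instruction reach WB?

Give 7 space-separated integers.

Answer: 5 6 7 8 9 10 13

Derivation:
I0 add r2 <- r5,r4: IF@1 ID@2 stall=0 (-) EX@3 MEM@4 WB@5
I1 sub r1 <- r5,r5: IF@2 ID@3 stall=0 (-) EX@4 MEM@5 WB@6
I2 mul r4 <- r4,r5: IF@3 ID@4 stall=0 (-) EX@5 MEM@6 WB@7
I3 add r4 <- r2,r3: IF@4 ID@5 stall=0 (-) EX@6 MEM@7 WB@8
I4 add r1 <- r3,r1: IF@5 ID@6 stall=0 (-) EX@7 MEM@8 WB@9
I5 ld r4 <- r2: IF@6 ID@7 stall=0 (-) EX@8 MEM@9 WB@10
I6 mul r2 <- r4,r1: IF@7 ID@8 stall=2 (RAW on I5.r4 (WB@10)) EX@11 MEM@12 WB@13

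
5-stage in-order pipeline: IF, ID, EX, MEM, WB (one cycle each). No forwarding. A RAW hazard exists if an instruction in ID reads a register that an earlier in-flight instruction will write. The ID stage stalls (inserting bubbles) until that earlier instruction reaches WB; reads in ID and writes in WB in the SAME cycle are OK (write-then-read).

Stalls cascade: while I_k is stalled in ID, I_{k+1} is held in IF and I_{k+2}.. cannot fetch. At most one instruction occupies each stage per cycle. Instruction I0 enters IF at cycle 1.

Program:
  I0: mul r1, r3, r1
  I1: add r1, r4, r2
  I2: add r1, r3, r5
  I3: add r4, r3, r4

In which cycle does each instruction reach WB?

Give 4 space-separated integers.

Answer: 5 6 7 8

Derivation:
I0 mul r1 <- r3,r1: IF@1 ID@2 stall=0 (-) EX@3 MEM@4 WB@5
I1 add r1 <- r4,r2: IF@2 ID@3 stall=0 (-) EX@4 MEM@5 WB@6
I2 add r1 <- r3,r5: IF@3 ID@4 stall=0 (-) EX@5 MEM@6 WB@7
I3 add r4 <- r3,r4: IF@4 ID@5 stall=0 (-) EX@6 MEM@7 WB@8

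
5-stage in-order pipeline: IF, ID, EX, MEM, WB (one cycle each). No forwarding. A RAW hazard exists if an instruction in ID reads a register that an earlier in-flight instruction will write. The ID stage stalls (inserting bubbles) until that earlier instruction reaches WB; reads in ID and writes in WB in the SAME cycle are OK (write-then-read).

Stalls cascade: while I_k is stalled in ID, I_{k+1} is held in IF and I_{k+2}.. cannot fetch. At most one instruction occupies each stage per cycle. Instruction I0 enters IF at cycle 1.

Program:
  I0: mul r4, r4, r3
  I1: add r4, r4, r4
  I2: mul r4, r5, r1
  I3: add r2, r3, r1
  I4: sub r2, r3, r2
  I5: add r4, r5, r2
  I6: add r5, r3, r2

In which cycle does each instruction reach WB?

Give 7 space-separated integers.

I0 mul r4 <- r4,r3: IF@1 ID@2 stall=0 (-) EX@3 MEM@4 WB@5
I1 add r4 <- r4,r4: IF@2 ID@3 stall=2 (RAW on I0.r4 (WB@5)) EX@6 MEM@7 WB@8
I2 mul r4 <- r5,r1: IF@3 ID@6 stall=0 (-) EX@7 MEM@8 WB@9
I3 add r2 <- r3,r1: IF@6 ID@7 stall=0 (-) EX@8 MEM@9 WB@10
I4 sub r2 <- r3,r2: IF@7 ID@8 stall=2 (RAW on I3.r2 (WB@10)) EX@11 MEM@12 WB@13
I5 add r4 <- r5,r2: IF@8 ID@11 stall=2 (RAW on I4.r2 (WB@13)) EX@14 MEM@15 WB@16
I6 add r5 <- r3,r2: IF@11 ID@14 stall=0 (-) EX@15 MEM@16 WB@17

Answer: 5 8 9 10 13 16 17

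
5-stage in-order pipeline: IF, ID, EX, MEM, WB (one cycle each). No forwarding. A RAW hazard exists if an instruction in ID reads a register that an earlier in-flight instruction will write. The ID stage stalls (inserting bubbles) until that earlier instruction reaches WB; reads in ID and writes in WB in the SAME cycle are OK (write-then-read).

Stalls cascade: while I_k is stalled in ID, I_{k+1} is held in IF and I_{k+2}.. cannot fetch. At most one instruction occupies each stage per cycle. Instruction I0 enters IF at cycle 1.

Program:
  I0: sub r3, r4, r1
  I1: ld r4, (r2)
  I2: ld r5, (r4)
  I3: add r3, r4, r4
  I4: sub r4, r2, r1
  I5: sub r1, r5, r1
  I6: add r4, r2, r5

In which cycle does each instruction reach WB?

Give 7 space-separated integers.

Answer: 5 6 9 10 11 12 13

Derivation:
I0 sub r3 <- r4,r1: IF@1 ID@2 stall=0 (-) EX@3 MEM@4 WB@5
I1 ld r4 <- r2: IF@2 ID@3 stall=0 (-) EX@4 MEM@5 WB@6
I2 ld r5 <- r4: IF@3 ID@4 stall=2 (RAW on I1.r4 (WB@6)) EX@7 MEM@8 WB@9
I3 add r3 <- r4,r4: IF@4 ID@7 stall=0 (-) EX@8 MEM@9 WB@10
I4 sub r4 <- r2,r1: IF@7 ID@8 stall=0 (-) EX@9 MEM@10 WB@11
I5 sub r1 <- r5,r1: IF@8 ID@9 stall=0 (-) EX@10 MEM@11 WB@12
I6 add r4 <- r2,r5: IF@9 ID@10 stall=0 (-) EX@11 MEM@12 WB@13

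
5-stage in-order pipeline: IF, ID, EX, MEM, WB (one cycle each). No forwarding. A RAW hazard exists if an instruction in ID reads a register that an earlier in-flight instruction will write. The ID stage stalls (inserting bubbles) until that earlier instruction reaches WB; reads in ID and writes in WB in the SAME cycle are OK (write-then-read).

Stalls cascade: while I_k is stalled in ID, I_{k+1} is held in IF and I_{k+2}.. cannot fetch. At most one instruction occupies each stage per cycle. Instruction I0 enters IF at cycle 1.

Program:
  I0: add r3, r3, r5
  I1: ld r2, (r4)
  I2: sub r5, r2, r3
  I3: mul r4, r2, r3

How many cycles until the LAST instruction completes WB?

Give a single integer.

I0 add r3 <- r3,r5: IF@1 ID@2 stall=0 (-) EX@3 MEM@4 WB@5
I1 ld r2 <- r4: IF@2 ID@3 stall=0 (-) EX@4 MEM@5 WB@6
I2 sub r5 <- r2,r3: IF@3 ID@4 stall=2 (RAW on I1.r2 (WB@6)) EX@7 MEM@8 WB@9
I3 mul r4 <- r2,r3: IF@4 ID@7 stall=0 (-) EX@8 MEM@9 WB@10

Answer: 10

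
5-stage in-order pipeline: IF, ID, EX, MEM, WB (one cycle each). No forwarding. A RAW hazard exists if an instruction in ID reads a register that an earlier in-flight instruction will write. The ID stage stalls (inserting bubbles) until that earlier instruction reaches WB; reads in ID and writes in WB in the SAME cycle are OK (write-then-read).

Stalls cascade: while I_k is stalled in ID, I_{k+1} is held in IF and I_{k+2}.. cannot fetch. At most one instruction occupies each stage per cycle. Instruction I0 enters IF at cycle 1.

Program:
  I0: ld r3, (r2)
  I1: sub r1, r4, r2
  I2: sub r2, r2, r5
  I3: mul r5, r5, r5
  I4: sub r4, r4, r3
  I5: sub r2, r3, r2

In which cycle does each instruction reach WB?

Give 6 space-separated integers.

I0 ld r3 <- r2: IF@1 ID@2 stall=0 (-) EX@3 MEM@4 WB@5
I1 sub r1 <- r4,r2: IF@2 ID@3 stall=0 (-) EX@4 MEM@5 WB@6
I2 sub r2 <- r2,r5: IF@3 ID@4 stall=0 (-) EX@5 MEM@6 WB@7
I3 mul r5 <- r5,r5: IF@4 ID@5 stall=0 (-) EX@6 MEM@7 WB@8
I4 sub r4 <- r4,r3: IF@5 ID@6 stall=0 (-) EX@7 MEM@8 WB@9
I5 sub r2 <- r3,r2: IF@6 ID@7 stall=0 (-) EX@8 MEM@9 WB@10

Answer: 5 6 7 8 9 10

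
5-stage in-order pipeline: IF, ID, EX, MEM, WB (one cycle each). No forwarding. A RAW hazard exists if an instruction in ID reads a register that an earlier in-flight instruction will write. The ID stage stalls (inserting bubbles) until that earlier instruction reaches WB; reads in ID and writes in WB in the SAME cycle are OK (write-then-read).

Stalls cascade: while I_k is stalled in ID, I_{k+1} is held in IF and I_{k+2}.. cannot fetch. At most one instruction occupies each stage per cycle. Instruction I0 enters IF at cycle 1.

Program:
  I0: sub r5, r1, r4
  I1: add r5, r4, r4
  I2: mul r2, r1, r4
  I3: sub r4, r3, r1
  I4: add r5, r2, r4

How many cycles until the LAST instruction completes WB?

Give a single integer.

I0 sub r5 <- r1,r4: IF@1 ID@2 stall=0 (-) EX@3 MEM@4 WB@5
I1 add r5 <- r4,r4: IF@2 ID@3 stall=0 (-) EX@4 MEM@5 WB@6
I2 mul r2 <- r1,r4: IF@3 ID@4 stall=0 (-) EX@5 MEM@6 WB@7
I3 sub r4 <- r3,r1: IF@4 ID@5 stall=0 (-) EX@6 MEM@7 WB@8
I4 add r5 <- r2,r4: IF@5 ID@6 stall=2 (RAW on I3.r4 (WB@8)) EX@9 MEM@10 WB@11

Answer: 11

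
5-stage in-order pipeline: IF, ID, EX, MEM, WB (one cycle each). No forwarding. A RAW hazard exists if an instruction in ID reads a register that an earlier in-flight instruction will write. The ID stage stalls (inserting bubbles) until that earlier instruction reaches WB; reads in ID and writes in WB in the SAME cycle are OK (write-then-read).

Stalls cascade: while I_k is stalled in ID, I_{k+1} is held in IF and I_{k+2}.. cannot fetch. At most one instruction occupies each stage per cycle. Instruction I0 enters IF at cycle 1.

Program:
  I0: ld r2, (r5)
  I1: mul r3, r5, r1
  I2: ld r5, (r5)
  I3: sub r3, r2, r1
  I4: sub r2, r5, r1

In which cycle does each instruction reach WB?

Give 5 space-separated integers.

I0 ld r2 <- r5: IF@1 ID@2 stall=0 (-) EX@3 MEM@4 WB@5
I1 mul r3 <- r5,r1: IF@2 ID@3 stall=0 (-) EX@4 MEM@5 WB@6
I2 ld r5 <- r5: IF@3 ID@4 stall=0 (-) EX@5 MEM@6 WB@7
I3 sub r3 <- r2,r1: IF@4 ID@5 stall=0 (-) EX@6 MEM@7 WB@8
I4 sub r2 <- r5,r1: IF@5 ID@6 stall=1 (RAW on I2.r5 (WB@7)) EX@8 MEM@9 WB@10

Answer: 5 6 7 8 10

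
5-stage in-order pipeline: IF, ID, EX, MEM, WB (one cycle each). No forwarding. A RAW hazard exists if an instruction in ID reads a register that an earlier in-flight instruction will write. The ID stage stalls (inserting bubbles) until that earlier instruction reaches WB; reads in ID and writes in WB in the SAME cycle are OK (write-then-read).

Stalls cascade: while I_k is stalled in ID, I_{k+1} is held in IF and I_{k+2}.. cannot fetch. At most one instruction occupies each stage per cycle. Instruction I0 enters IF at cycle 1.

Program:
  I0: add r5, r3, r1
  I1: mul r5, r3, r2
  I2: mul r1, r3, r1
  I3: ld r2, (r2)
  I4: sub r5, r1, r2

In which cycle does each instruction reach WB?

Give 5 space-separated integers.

Answer: 5 6 7 8 11

Derivation:
I0 add r5 <- r3,r1: IF@1 ID@2 stall=0 (-) EX@3 MEM@4 WB@5
I1 mul r5 <- r3,r2: IF@2 ID@3 stall=0 (-) EX@4 MEM@5 WB@6
I2 mul r1 <- r3,r1: IF@3 ID@4 stall=0 (-) EX@5 MEM@6 WB@7
I3 ld r2 <- r2: IF@4 ID@5 stall=0 (-) EX@6 MEM@7 WB@8
I4 sub r5 <- r1,r2: IF@5 ID@6 stall=2 (RAW on I3.r2 (WB@8)) EX@9 MEM@10 WB@11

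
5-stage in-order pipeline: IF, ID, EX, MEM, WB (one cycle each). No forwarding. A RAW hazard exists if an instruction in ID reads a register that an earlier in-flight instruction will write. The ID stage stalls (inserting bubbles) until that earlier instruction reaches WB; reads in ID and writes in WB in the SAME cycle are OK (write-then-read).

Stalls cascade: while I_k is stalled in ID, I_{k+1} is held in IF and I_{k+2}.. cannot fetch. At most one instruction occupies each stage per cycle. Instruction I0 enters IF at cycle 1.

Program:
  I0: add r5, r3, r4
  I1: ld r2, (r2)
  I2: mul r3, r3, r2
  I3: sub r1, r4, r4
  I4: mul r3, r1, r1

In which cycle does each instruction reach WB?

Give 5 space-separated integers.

Answer: 5 6 9 10 13

Derivation:
I0 add r5 <- r3,r4: IF@1 ID@2 stall=0 (-) EX@3 MEM@4 WB@5
I1 ld r2 <- r2: IF@2 ID@3 stall=0 (-) EX@4 MEM@5 WB@6
I2 mul r3 <- r3,r2: IF@3 ID@4 stall=2 (RAW on I1.r2 (WB@6)) EX@7 MEM@8 WB@9
I3 sub r1 <- r4,r4: IF@4 ID@7 stall=0 (-) EX@8 MEM@9 WB@10
I4 mul r3 <- r1,r1: IF@7 ID@8 stall=2 (RAW on I3.r1 (WB@10)) EX@11 MEM@12 WB@13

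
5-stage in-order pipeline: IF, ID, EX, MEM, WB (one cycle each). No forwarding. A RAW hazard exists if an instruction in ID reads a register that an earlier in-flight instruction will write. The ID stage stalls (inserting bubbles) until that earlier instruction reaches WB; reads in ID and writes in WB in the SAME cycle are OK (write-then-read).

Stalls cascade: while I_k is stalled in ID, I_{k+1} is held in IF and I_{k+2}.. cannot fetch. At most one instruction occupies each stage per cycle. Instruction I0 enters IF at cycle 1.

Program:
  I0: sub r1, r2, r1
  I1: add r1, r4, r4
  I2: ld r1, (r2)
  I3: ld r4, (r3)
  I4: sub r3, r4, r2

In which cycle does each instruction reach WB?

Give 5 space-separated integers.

Answer: 5 6 7 8 11

Derivation:
I0 sub r1 <- r2,r1: IF@1 ID@2 stall=0 (-) EX@3 MEM@4 WB@5
I1 add r1 <- r4,r4: IF@2 ID@3 stall=0 (-) EX@4 MEM@5 WB@6
I2 ld r1 <- r2: IF@3 ID@4 stall=0 (-) EX@5 MEM@6 WB@7
I3 ld r4 <- r3: IF@4 ID@5 stall=0 (-) EX@6 MEM@7 WB@8
I4 sub r3 <- r4,r2: IF@5 ID@6 stall=2 (RAW on I3.r4 (WB@8)) EX@9 MEM@10 WB@11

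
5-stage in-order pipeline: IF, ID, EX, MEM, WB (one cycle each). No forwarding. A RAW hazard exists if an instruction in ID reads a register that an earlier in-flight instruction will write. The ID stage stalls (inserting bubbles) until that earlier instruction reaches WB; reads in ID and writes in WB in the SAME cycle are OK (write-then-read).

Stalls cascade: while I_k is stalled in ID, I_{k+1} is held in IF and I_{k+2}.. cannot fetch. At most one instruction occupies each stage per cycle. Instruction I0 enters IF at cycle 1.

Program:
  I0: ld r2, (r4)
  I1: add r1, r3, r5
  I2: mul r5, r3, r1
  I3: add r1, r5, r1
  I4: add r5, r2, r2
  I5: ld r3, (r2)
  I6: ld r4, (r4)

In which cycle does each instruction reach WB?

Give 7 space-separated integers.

I0 ld r2 <- r4: IF@1 ID@2 stall=0 (-) EX@3 MEM@4 WB@5
I1 add r1 <- r3,r5: IF@2 ID@3 stall=0 (-) EX@4 MEM@5 WB@6
I2 mul r5 <- r3,r1: IF@3 ID@4 stall=2 (RAW on I1.r1 (WB@6)) EX@7 MEM@8 WB@9
I3 add r1 <- r5,r1: IF@4 ID@7 stall=2 (RAW on I2.r5 (WB@9)) EX@10 MEM@11 WB@12
I4 add r5 <- r2,r2: IF@7 ID@10 stall=0 (-) EX@11 MEM@12 WB@13
I5 ld r3 <- r2: IF@10 ID@11 stall=0 (-) EX@12 MEM@13 WB@14
I6 ld r4 <- r4: IF@11 ID@12 stall=0 (-) EX@13 MEM@14 WB@15

Answer: 5 6 9 12 13 14 15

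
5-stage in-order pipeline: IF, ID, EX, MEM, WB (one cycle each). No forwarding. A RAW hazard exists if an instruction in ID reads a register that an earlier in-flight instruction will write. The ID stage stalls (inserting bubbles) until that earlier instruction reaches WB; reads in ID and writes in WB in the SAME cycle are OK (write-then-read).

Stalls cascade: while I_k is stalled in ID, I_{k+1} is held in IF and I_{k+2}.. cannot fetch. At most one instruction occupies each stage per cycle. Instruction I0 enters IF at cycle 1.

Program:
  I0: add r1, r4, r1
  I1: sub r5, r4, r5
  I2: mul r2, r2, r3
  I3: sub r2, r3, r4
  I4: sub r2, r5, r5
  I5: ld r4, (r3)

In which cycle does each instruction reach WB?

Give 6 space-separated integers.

Answer: 5 6 7 8 9 10

Derivation:
I0 add r1 <- r4,r1: IF@1 ID@2 stall=0 (-) EX@3 MEM@4 WB@5
I1 sub r5 <- r4,r5: IF@2 ID@3 stall=0 (-) EX@4 MEM@5 WB@6
I2 mul r2 <- r2,r3: IF@3 ID@4 stall=0 (-) EX@5 MEM@6 WB@7
I3 sub r2 <- r3,r4: IF@4 ID@5 stall=0 (-) EX@6 MEM@7 WB@8
I4 sub r2 <- r5,r5: IF@5 ID@6 stall=0 (-) EX@7 MEM@8 WB@9
I5 ld r4 <- r3: IF@6 ID@7 stall=0 (-) EX@8 MEM@9 WB@10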